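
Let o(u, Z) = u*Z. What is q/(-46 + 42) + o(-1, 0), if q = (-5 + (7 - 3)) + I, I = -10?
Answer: 11/4 ≈ 2.7500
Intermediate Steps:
o(u, Z) = Z*u
q = -11 (q = (-5 + (7 - 3)) - 10 = (-5 + 4) - 10 = -1 - 10 = -11)
q/(-46 + 42) + o(-1, 0) = -11/(-46 + 42) + 0*(-1) = -11/(-4) + 0 = -¼*(-11) + 0 = 11/4 + 0 = 11/4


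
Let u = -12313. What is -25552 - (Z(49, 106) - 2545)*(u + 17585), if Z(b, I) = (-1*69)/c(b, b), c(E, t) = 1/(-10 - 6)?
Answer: 7571400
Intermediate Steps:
c(E, t) = -1/16 (c(E, t) = 1/(-16) = -1/16)
Z(b, I) = 1104 (Z(b, I) = (-1*69)/(-1/16) = -69*(-16) = 1104)
-25552 - (Z(49, 106) - 2545)*(u + 17585) = -25552 - (1104 - 2545)*(-12313 + 17585) = -25552 - (-1441)*5272 = -25552 - 1*(-7596952) = -25552 + 7596952 = 7571400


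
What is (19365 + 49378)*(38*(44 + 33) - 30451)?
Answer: -1892151075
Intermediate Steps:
(19365 + 49378)*(38*(44 + 33) - 30451) = 68743*(38*77 - 30451) = 68743*(2926 - 30451) = 68743*(-27525) = -1892151075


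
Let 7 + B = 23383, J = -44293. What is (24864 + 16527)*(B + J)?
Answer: -865775547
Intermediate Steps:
B = 23376 (B = -7 + 23383 = 23376)
(24864 + 16527)*(B + J) = (24864 + 16527)*(23376 - 44293) = 41391*(-20917) = -865775547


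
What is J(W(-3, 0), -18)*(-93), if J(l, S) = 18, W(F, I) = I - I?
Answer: -1674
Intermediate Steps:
W(F, I) = 0
J(W(-3, 0), -18)*(-93) = 18*(-93) = -1674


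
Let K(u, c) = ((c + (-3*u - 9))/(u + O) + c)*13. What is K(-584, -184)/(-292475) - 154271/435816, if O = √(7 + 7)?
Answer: -577971928288753/1671962138098200 + 1559*√14/7672789150 ≈ -0.34568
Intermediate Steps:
O = √14 ≈ 3.7417
K(u, c) = 13*c + 13*(-9 + c - 3*u)/(u + √14) (K(u, c) = ((c + (-3*u - 9))/(u + √14) + c)*13 = ((c + (-9 - 3*u))/(u + √14) + c)*13 = ((-9 + c - 3*u)/(u + √14) + c)*13 = (c + (-9 + c - 3*u)/(u + √14))*13 = 13*c + 13*(-9 + c - 3*u)/(u + √14))
K(-584, -184)/(-292475) - 154271/435816 = (13*(-9 - 184 - 3*(-584) - 184*(-584) - 184*√14)/(-584 + √14))/(-292475) - 154271/435816 = (13*(-9 - 184 + 1752 + 107456 - 184*√14)/(-584 + √14))*(-1/292475) - 154271*1/435816 = (13*(109015 - 184*√14)/(-584 + √14))*(-1/292475) - 154271/435816 = -13*(109015 - 184*√14)/(292475*(-584 + √14)) - 154271/435816 = -154271/435816 - 13*(109015 - 184*√14)/(292475*(-584 + √14))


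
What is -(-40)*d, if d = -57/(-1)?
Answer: 2280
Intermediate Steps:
d = 57 (d = -57*(-1) = 57)
-(-40)*d = -(-40)*57 = -10*(-228) = 2280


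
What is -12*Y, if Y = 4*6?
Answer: -288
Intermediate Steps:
Y = 24
-12*Y = -12*24 = -288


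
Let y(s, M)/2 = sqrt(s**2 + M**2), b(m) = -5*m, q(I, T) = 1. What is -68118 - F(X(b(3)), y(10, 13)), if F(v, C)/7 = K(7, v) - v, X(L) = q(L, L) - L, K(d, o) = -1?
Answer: -67999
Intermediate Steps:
X(L) = 1 - L
y(s, M) = 2*sqrt(M**2 + s**2) (y(s, M) = 2*sqrt(s**2 + M**2) = 2*sqrt(M**2 + s**2))
F(v, C) = -7 - 7*v (F(v, C) = 7*(-1 - v) = -7 - 7*v)
-68118 - F(X(b(3)), y(10, 13)) = -68118 - (-7 - 7*(1 - (-5)*3)) = -68118 - (-7 - 7*(1 - 1*(-15))) = -68118 - (-7 - 7*(1 + 15)) = -68118 - (-7 - 7*16) = -68118 - (-7 - 112) = -68118 - 1*(-119) = -68118 + 119 = -67999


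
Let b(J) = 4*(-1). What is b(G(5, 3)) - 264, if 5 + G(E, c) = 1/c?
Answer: -268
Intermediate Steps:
G(E, c) = -5 + 1/c
b(J) = -4
b(G(5, 3)) - 264 = -4 - 264 = -268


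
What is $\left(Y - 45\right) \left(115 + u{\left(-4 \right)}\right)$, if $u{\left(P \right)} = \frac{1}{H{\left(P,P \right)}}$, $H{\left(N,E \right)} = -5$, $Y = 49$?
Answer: $\frac{2296}{5} \approx 459.2$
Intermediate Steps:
$u{\left(P \right)} = - \frac{1}{5}$ ($u{\left(P \right)} = \frac{1}{-5} = - \frac{1}{5}$)
$\left(Y - 45\right) \left(115 + u{\left(-4 \right)}\right) = \left(49 - 45\right) \left(115 - \frac{1}{5}\right) = 4 \cdot \frac{574}{5} = \frac{2296}{5}$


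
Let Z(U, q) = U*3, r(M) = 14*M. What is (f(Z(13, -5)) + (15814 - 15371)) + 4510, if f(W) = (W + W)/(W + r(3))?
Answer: 133757/27 ≈ 4954.0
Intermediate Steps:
Z(U, q) = 3*U
f(W) = 2*W/(42 + W) (f(W) = (W + W)/(W + 14*3) = (2*W)/(W + 42) = (2*W)/(42 + W) = 2*W/(42 + W))
(f(Z(13, -5)) + (15814 - 15371)) + 4510 = (2*(3*13)/(42 + 3*13) + (15814 - 15371)) + 4510 = (2*39/(42 + 39) + 443) + 4510 = (2*39/81 + 443) + 4510 = (2*39*(1/81) + 443) + 4510 = (26/27 + 443) + 4510 = 11987/27 + 4510 = 133757/27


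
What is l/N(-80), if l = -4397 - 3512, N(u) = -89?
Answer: 7909/89 ≈ 88.865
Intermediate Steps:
l = -7909
l/N(-80) = -7909/(-89) = -7909*(-1/89) = 7909/89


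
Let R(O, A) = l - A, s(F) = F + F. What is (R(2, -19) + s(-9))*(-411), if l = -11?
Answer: 4110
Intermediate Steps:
s(F) = 2*F
R(O, A) = -11 - A
(R(2, -19) + s(-9))*(-411) = ((-11 - 1*(-19)) + 2*(-9))*(-411) = ((-11 + 19) - 18)*(-411) = (8 - 18)*(-411) = -10*(-411) = 4110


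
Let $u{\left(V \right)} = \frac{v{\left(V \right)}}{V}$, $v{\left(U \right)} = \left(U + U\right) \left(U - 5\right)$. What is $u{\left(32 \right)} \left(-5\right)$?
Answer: $-270$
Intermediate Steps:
$v{\left(U \right)} = 2 U \left(-5 + U\right)$
$u{\left(V \right)} = -10 + 2 V$ ($u{\left(V \right)} = \frac{2 V \left(-5 + V\right)}{V} = -10 + 2 V$)
$u{\left(32 \right)} \left(-5\right) = \left(-10 + 2 \cdot 32\right) \left(-5\right) = \left(-10 + 64\right) \left(-5\right) = 54 \left(-5\right) = -270$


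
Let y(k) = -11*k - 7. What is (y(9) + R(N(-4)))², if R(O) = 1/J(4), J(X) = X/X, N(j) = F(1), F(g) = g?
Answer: 11025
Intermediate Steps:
N(j) = 1
J(X) = 1
y(k) = -7 - 11*k
R(O) = 1 (R(O) = 1/1 = 1)
(y(9) + R(N(-4)))² = ((-7 - 11*9) + 1)² = ((-7 - 99) + 1)² = (-106 + 1)² = (-105)² = 11025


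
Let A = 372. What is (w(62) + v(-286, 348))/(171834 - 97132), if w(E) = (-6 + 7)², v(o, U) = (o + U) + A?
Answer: 435/74702 ≈ 0.0058231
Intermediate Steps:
v(o, U) = 372 + U + o (v(o, U) = (o + U) + 372 = (U + o) + 372 = 372 + U + o)
w(E) = 1 (w(E) = 1² = 1)
(w(62) + v(-286, 348))/(171834 - 97132) = (1 + (372 + 348 - 286))/(171834 - 97132) = (1 + 434)/74702 = 435*(1/74702) = 435/74702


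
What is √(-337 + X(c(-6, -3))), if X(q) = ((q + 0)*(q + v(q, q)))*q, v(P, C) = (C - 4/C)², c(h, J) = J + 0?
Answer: I*√339 ≈ 18.412*I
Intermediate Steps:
c(h, J) = J
X(q) = q²*(q + (-4 + q²)²/q²) (X(q) = ((q + 0)*(q + (-4 + q²)²/q²))*q = (q*(q + (-4 + q²)²/q²))*q = q²*(q + (-4 + q²)²/q²))
√(-337 + X(c(-6, -3))) = √(-337 + ((-3)³ + (-4 + (-3)²)²)) = √(-337 + (-27 + (-4 + 9)²)) = √(-337 + (-27 + 5²)) = √(-337 + (-27 + 25)) = √(-337 - 2) = √(-339) = I*√339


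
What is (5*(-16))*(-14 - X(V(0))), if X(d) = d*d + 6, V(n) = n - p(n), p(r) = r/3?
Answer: 1600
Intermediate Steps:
p(r) = r/3 (p(r) = r*(1/3) = r/3)
V(n) = 2*n/3 (V(n) = n - n/3 = 2*n/3)
X(d) = 6 + d**2 (X(d) = d**2 + 6 = 6 + d**2)
(5*(-16))*(-14 - X(V(0))) = (5*(-16))*(-14 - (6 + ((2/3)*0)**2)) = -80*(-14 - (6 + 0**2)) = -80*(-14 - (6 + 0)) = -80*(-14 - 1*6) = -80*(-14 - 6) = -80*(-20) = 1600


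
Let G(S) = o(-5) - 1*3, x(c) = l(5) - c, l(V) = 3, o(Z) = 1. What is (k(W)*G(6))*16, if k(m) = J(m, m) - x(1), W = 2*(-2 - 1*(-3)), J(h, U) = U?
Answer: 0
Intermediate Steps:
x(c) = 3 - c
W = 2 (W = 2*(-2 + 3) = 2*1 = 2)
k(m) = -2 + m (k(m) = m - (3 - 1*1) = m - (3 - 1) = m - 1*2 = m - 2 = -2 + m)
G(S) = -2 (G(S) = 1 - 1*3 = 1 - 3 = -2)
(k(W)*G(6))*16 = ((-2 + 2)*(-2))*16 = (0*(-2))*16 = 0*16 = 0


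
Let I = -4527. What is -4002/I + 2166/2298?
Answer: 1055671/577947 ≈ 1.8266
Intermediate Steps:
-4002/I + 2166/2298 = -4002/(-4527) + 2166/2298 = -4002*(-1/4527) + 2166*(1/2298) = 1334/1509 + 361/383 = 1055671/577947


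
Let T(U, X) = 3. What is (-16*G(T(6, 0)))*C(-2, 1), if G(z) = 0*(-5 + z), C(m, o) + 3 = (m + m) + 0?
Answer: 0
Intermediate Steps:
C(m, o) = -3 + 2*m (C(m, o) = -3 + ((m + m) + 0) = -3 + (2*m + 0) = -3 + 2*m)
G(z) = 0
(-16*G(T(6, 0)))*C(-2, 1) = (-16*0)*(-3 + 2*(-2)) = 0*(-3 - 4) = 0*(-7) = 0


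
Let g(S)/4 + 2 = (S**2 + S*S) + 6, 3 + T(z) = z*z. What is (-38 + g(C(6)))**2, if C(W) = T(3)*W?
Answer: 107039716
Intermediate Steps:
T(z) = -3 + z**2 (T(z) = -3 + z*z = -3 + z**2)
C(W) = 6*W (C(W) = (-3 + 3**2)*W = (-3 + 9)*W = 6*W)
g(S) = 16 + 8*S**2 (g(S) = -8 + 4*((S**2 + S*S) + 6) = -8 + 4*((S**2 + S**2) + 6) = -8 + 4*(2*S**2 + 6) = -8 + 4*(6 + 2*S**2) = -8 + (24 + 8*S**2) = 16 + 8*S**2)
(-38 + g(C(6)))**2 = (-38 + (16 + 8*(6*6)**2))**2 = (-38 + (16 + 8*36**2))**2 = (-38 + (16 + 8*1296))**2 = (-38 + (16 + 10368))**2 = (-38 + 10384)**2 = 10346**2 = 107039716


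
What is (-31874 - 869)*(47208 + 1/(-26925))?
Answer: -41618821789457/26925 ≈ -1.5457e+9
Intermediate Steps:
(-31874 - 869)*(47208 + 1/(-26925)) = -32743*(47208 - 1/26925) = -32743*1271075399/26925 = -41618821789457/26925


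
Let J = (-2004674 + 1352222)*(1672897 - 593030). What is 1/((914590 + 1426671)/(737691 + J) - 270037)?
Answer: -704560646193/190257443218360402 ≈ -3.7032e-6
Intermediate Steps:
J = -704561383884 (J = -652452*1079867 = -704561383884)
1/((914590 + 1426671)/(737691 + J) - 270037) = 1/((914590 + 1426671)/(737691 - 704561383884) - 270037) = 1/(2341261/(-704560646193) - 270037) = 1/(2341261*(-1/704560646193) - 270037) = 1/(-2341261/704560646193 - 270037) = 1/(-190257443218360402/704560646193) = -704560646193/190257443218360402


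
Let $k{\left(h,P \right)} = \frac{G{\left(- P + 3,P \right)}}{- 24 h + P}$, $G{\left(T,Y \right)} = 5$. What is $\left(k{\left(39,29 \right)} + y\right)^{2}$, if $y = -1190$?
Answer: $\frac{1164964042225}{822649} \approx 1.4161 \cdot 10^{6}$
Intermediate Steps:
$k{\left(h,P \right)} = \frac{5}{P - 24 h}$ ($k{\left(h,P \right)} = \frac{5}{- 24 h + P} = \frac{5}{P - 24 h}$)
$\left(k{\left(39,29 \right)} + y\right)^{2} = \left(\frac{5}{29 - 936} - 1190\right)^{2} = \left(\frac{5}{-907} - 1190\right)^{2} = \left(5 \left(- \frac{1}{907}\right) - 1190\right)^{2} = \left(- \frac{5}{907} - 1190\right)^{2} = \left(- \frac{1079335}{907}\right)^{2} = \frac{1164964042225}{822649}$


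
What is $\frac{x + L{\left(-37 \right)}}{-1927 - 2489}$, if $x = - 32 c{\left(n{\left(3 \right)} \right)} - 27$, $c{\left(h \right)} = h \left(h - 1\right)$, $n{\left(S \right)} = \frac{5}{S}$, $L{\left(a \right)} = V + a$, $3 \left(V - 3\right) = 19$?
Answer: $\frac{203}{9936} \approx 0.020431$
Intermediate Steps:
$V = \frac{28}{3}$ ($V = 3 + \frac{1}{3} \cdot 19 = 3 + \frac{19}{3} = \frac{28}{3} \approx 9.3333$)
$L{\left(a \right)} = \frac{28}{3} + a$
$c{\left(h \right)} = h \left(-1 + h\right)$
$x = - \frac{563}{9}$ ($x = - 32 \cdot \frac{5}{3} \left(-1 + \frac{5}{3}\right) - 27 = - 32 \cdot 5 \cdot \frac{1}{3} \left(-1 + 5 \cdot \frac{1}{3}\right) - 27 = - 32 \frac{5 \left(-1 + \frac{5}{3}\right)}{3} - 27 = - 32 \cdot \frac{5}{3} \cdot \frac{2}{3} - 27 = \left(-32\right) \frac{10}{9} - 27 = - \frac{320}{9} - 27 = - \frac{563}{9} \approx -62.556$)
$\frac{x + L{\left(-37 \right)}}{-1927 - 2489} = \frac{- \frac{563}{9} + \left(\frac{28}{3} - 37\right)}{-1927 - 2489} = \frac{- \frac{563}{9} - \frac{83}{3}}{-4416} = \left(- \frac{812}{9}\right) \left(- \frac{1}{4416}\right) = \frac{203}{9936}$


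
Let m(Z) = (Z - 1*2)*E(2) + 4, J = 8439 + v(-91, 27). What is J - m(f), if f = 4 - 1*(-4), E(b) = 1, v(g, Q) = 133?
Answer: 8562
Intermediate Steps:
f = 8 (f = 4 + 4 = 8)
J = 8572 (J = 8439 + 133 = 8572)
m(Z) = 2 + Z (m(Z) = (Z - 1*2)*1 + 4 = (Z - 2)*1 + 4 = (-2 + Z)*1 + 4 = (-2 + Z) + 4 = 2 + Z)
J - m(f) = 8572 - (2 + 8) = 8572 - 1*10 = 8572 - 10 = 8562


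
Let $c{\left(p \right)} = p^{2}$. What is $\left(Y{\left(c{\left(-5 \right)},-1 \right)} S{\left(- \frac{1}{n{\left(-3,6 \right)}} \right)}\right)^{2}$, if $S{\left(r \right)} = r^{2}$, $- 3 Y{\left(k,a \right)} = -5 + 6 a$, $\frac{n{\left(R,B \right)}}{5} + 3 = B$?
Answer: $\frac{121}{455625} \approx 0.00026557$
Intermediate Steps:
$n{\left(R,B \right)} = -15 + 5 B$
$Y{\left(k,a \right)} = \frac{5}{3} - 2 a$ ($Y{\left(k,a \right)} = - \frac{-5 + 6 a}{3} = \frac{5}{3} - 2 a$)
$\left(Y{\left(c{\left(-5 \right)},-1 \right)} S{\left(- \frac{1}{n{\left(-3,6 \right)}} \right)}\right)^{2} = \left(\left(\frac{5}{3} - -2\right) \left(- \frac{1}{-15 + 5 \cdot 6}\right)^{2}\right)^{2} = \left(\left(\frac{5}{3} + 2\right) \left(- \frac{1}{-15 + 30}\right)^{2}\right)^{2} = \left(\frac{11 \left(- \frac{1}{15}\right)^{2}}{3}\right)^{2} = \left(\frac{11}{3} \cdot \frac{1}{225}\right)^{2} = \left(\frac{11}{675}\right)^{2} = \frac{121}{455625}$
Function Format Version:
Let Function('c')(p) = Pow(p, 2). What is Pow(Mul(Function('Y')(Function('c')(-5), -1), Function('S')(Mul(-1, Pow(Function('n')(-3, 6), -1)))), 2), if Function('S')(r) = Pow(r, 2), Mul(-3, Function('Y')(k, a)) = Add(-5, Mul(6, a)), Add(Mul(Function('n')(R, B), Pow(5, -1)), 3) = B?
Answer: Rational(121, 455625) ≈ 0.00026557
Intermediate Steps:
Function('n')(R, B) = Add(-15, Mul(5, B))
Function('Y')(k, a) = Add(Rational(5, 3), Mul(-2, a)) (Function('Y')(k, a) = Mul(Rational(-1, 3), Add(-5, Mul(6, a))) = Add(Rational(5, 3), Mul(-2, a)))
Pow(Mul(Function('Y')(Function('c')(-5), -1), Function('S')(Mul(-1, Pow(Function('n')(-3, 6), -1)))), 2) = Pow(Mul(Add(Rational(5, 3), Mul(-2, -1)), Pow(Mul(-1, Pow(Add(-15, Mul(5, 6)), -1)), 2)), 2) = Pow(Mul(Add(Rational(5, 3), 2), Pow(Mul(-1, Pow(Add(-15, 30), -1)), 2)), 2) = Pow(Mul(Rational(11, 3), Pow(Mul(-1, Pow(15, -1)), 2)), 2) = Pow(Mul(Rational(11, 3), Pow(Mul(-1, Rational(1, 15)), 2)), 2) = Pow(Mul(Rational(11, 3), Pow(Rational(-1, 15), 2)), 2) = Pow(Mul(Rational(11, 3), Rational(1, 225)), 2) = Pow(Rational(11, 675), 2) = Rational(121, 455625)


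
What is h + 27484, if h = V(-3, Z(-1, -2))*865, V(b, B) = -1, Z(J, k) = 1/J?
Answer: 26619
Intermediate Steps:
h = -865 (h = -1*865 = -865)
h + 27484 = -865 + 27484 = 26619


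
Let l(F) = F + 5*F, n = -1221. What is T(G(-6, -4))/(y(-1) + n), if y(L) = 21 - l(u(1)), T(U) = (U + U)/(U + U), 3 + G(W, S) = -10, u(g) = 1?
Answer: -1/1206 ≈ -0.00082919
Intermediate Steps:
G(W, S) = -13 (G(W, S) = -3 - 10 = -13)
T(U) = 1 (T(U) = (2*U)/((2*U)) = (2*U)*(1/(2*U)) = 1)
l(F) = 6*F
y(L) = 15 (y(L) = 21 - 6 = 15)
T(G(-6, -4))/(y(-1) + n) = 1/(15 - 1221) = 1/(-1206) = 1*(-1/1206) = -1/1206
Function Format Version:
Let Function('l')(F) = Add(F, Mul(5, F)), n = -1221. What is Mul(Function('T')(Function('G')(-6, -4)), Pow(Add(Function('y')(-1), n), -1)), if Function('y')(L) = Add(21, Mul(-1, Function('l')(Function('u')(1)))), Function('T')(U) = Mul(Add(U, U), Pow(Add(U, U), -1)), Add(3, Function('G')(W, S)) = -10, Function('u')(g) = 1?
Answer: Rational(-1, 1206) ≈ -0.00082919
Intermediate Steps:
Function('G')(W, S) = -13 (Function('G')(W, S) = Add(-3, -10) = -13)
Function('T')(U) = 1 (Function('T')(U) = Mul(Mul(2, U), Pow(Mul(2, U), -1)) = Mul(Mul(2, U), Mul(Rational(1, 2), Pow(U, -1))) = 1)
Function('l')(F) = Mul(6, F)
Function('y')(L) = 15 (Function('y')(L) = Add(21, Mul(-1, Mul(6, 1))) = Add(21, Mul(-1, 6)) = Add(21, -6) = 15)
Mul(Function('T')(Function('G')(-6, -4)), Pow(Add(Function('y')(-1), n), -1)) = Mul(1, Pow(Add(15, -1221), -1)) = Mul(1, Pow(-1206, -1)) = Mul(1, Rational(-1, 1206)) = Rational(-1, 1206)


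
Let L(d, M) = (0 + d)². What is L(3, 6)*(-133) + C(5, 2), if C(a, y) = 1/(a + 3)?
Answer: -9575/8 ≈ -1196.9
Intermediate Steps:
C(a, y) = 1/(3 + a)
L(d, M) = d²
L(3, 6)*(-133) + C(5, 2) = 3²*(-133) + 1/(3 + 5) = 9*(-133) + 1/8 = -1197 + ⅛ = -9575/8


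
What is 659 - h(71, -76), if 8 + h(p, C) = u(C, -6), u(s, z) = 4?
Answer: 663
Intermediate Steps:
h(p, C) = -4 (h(p, C) = -8 + 4 = -4)
659 - h(71, -76) = 659 - 1*(-4) = 659 + 4 = 663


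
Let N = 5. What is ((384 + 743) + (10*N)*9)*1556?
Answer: 2453812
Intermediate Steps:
((384 + 743) + (10*N)*9)*1556 = ((384 + 743) + (10*5)*9)*1556 = (1127 + 50*9)*1556 = (1127 + 450)*1556 = 1577*1556 = 2453812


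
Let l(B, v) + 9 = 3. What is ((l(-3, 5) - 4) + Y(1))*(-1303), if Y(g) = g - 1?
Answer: 13030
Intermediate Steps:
l(B, v) = -6 (l(B, v) = -9 + 3 = -6)
Y(g) = -1 + g
((l(-3, 5) - 4) + Y(1))*(-1303) = ((-6 - 4) + (-1 + 1))*(-1303) = (-10 + 0)*(-1303) = -10*(-1303) = 13030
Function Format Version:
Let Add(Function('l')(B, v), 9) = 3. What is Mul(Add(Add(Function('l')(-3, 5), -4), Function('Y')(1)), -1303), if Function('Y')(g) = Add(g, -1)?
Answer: 13030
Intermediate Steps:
Function('l')(B, v) = -6 (Function('l')(B, v) = Add(-9, 3) = -6)
Function('Y')(g) = Add(-1, g)
Mul(Add(Add(Function('l')(-3, 5), -4), Function('Y')(1)), -1303) = Mul(Add(Add(-6, -4), Add(-1, 1)), -1303) = Mul(Add(-10, 0), -1303) = Mul(-10, -1303) = 13030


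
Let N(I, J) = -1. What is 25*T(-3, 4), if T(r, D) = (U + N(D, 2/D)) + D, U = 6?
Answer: 225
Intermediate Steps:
T(r, D) = 5 + D (T(r, D) = (6 - 1) + D = 5 + D)
25*T(-3, 4) = 25*(5 + 4) = 25*9 = 225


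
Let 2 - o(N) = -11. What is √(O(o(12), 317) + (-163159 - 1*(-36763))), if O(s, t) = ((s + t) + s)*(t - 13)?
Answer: 2*I*√5531 ≈ 148.74*I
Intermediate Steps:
o(N) = 13 (o(N) = 2 - 1*(-11) = 2 + 11 = 13)
O(s, t) = (-13 + t)*(t + 2*s) (O(s, t) = (t + 2*s)*(-13 + t) = (-13 + t)*(t + 2*s))
√(O(o(12), 317) + (-163159 - 1*(-36763))) = √((317² - 26*13 - 13*317 + 2*13*317) + (-163159 - 1*(-36763))) = √((100489 - 338 - 4121 + 8242) + (-163159 + 36763)) = √(104272 - 126396) = √(-22124) = 2*I*√5531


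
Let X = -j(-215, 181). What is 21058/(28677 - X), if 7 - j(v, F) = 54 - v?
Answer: 21058/28415 ≈ 0.74109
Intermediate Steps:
j(v, F) = -47 + v (j(v, F) = 7 - (54 - v) = 7 + (-54 + v) = -47 + v)
X = 262 (X = -(-47 - 215) = -1*(-262) = 262)
21058/(28677 - X) = 21058/(28677 - 1*262) = 21058/(28677 - 262) = 21058/28415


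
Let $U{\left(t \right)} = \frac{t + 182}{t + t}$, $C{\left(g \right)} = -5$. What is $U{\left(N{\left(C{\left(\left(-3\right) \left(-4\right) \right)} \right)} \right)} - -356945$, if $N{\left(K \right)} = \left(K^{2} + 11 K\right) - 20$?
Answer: $\frac{8923592}{25} \approx 3.5694 \cdot 10^{5}$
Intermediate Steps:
$N{\left(K \right)} = -20 + K^{2} + 11 K$
$U{\left(t \right)} = \frac{182 + t}{2 t}$
$U{\left(N{\left(C{\left(\left(-3\right) \left(-4\right) \right)} \right)} \right)} - -356945 = \frac{182 + \left(-20 + \left(-5\right)^{2} + 11 \left(-5\right)\right)}{2 \left(-20 + \left(-5\right)^{2} + 11 \left(-5\right)\right)} - -356945 = \frac{182 - 50}{2 \left(-20 + 25 - 55\right)} + 356945 = \frac{182 - 50}{2 \left(-50\right)} + 356945 = \frac{1}{2} \left(- \frac{1}{50}\right) 132 + 356945 = - \frac{33}{25} + 356945 = \frac{8923592}{25}$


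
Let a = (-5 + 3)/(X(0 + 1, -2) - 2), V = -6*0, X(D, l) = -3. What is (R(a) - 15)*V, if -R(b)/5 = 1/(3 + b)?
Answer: 0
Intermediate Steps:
V = 0
a = 2/5 (a = (-5 + 3)/(-3 - 2) = -2/(-5) = -2*(-1/5) = 2/5 ≈ 0.40000)
R(b) = -5/(3 + b)
(R(a) - 15)*V = (-5/(3 + 2/5) - 15)*0 = (-5/17/5 - 15)*0 = (-5*5/17 - 15)*0 = (-25/17 - 15)*0 = -280/17*0 = 0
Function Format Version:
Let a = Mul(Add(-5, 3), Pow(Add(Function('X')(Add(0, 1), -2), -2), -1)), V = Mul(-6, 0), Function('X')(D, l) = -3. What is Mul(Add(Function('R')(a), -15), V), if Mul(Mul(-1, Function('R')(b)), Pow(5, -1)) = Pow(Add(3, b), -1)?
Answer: 0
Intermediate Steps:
V = 0
a = Rational(2, 5) (a = Mul(Add(-5, 3), Pow(Add(-3, -2), -1)) = Mul(-2, Pow(-5, -1)) = Mul(-2, Rational(-1, 5)) = Rational(2, 5) ≈ 0.40000)
Function('R')(b) = Mul(-5, Pow(Add(3, b), -1))
Mul(Add(Function('R')(a), -15), V) = Mul(Add(Mul(-5, Pow(Add(3, Rational(2, 5)), -1)), -15), 0) = Mul(Add(Mul(-5, Pow(Rational(17, 5), -1)), -15), 0) = Mul(Add(Mul(-5, Rational(5, 17)), -15), 0) = Mul(Add(Rational(-25, 17), -15), 0) = Mul(Rational(-280, 17), 0) = 0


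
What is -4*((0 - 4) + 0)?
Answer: 16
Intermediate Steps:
-4*((0 - 4) + 0) = -4*(-4 + 0) = -4*(-4) = 16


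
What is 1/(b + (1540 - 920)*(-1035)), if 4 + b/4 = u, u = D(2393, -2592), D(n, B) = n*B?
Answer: -1/25452340 ≈ -3.9289e-8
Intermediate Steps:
D(n, B) = B*n
u = -6202656 (u = -2592*2393 = -6202656)
b = -24810640 (b = -16 + 4*(-6202656) = -16 - 24810624 = -24810640)
1/(b + (1540 - 920)*(-1035)) = 1/(-24810640 + (1540 - 920)*(-1035)) = 1/(-24810640 + 620*(-1035)) = 1/(-24810640 - 641700) = 1/(-25452340) = -1/25452340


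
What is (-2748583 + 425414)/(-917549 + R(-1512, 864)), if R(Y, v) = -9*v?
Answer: 2323169/925325 ≈ 2.5107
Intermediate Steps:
(-2748583 + 425414)/(-917549 + R(-1512, 864)) = (-2748583 + 425414)/(-917549 - 9*864) = -2323169/(-917549 - 7776) = -2323169/(-925325) = -2323169*(-1/925325) = 2323169/925325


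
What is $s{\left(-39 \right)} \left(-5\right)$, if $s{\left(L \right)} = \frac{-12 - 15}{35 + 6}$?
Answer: $\frac{135}{41} \approx 3.2927$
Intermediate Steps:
$s{\left(L \right)} = - \frac{27}{41}$
$s{\left(-39 \right)} \left(-5\right) = \left(- \frac{27}{41}\right) \left(-5\right) = \frac{135}{41}$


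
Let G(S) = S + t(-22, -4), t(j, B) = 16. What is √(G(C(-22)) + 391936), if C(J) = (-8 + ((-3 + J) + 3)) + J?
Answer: 10*√3919 ≈ 626.02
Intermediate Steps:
C(J) = -8 + 2*J (C(J) = (-8 + J) + J = -8 + 2*J)
G(S) = 16 + S (G(S) = S + 16 = 16 + S)
√(G(C(-22)) + 391936) = √((16 + (-8 + 2*(-22))) + 391936) = √((16 + (-8 - 44)) + 391936) = √((16 - 52) + 391936) = √(-36 + 391936) = √391900 = 10*√3919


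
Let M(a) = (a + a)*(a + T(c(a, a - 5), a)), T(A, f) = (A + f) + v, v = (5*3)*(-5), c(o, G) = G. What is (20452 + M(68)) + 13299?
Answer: 50615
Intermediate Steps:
v = -75 (v = 15*(-5) = -75)
T(A, f) = -75 + A + f (T(A, f) = (A + f) - 75 = -75 + A + f)
M(a) = 2*a*(-80 + 3*a) (M(a) = (a + a)*(a + (-75 + (a - 5) + a)) = (2*a)*(a + (-75 + (-5 + a) + a)) = (2*a)*(a + (-80 + 2*a)) = (2*a)*(-80 + 3*a) = 2*a*(-80 + 3*a))
(20452 + M(68)) + 13299 = (20452 + 2*68*(-80 + 3*68)) + 13299 = (20452 + 2*68*(-80 + 204)) + 13299 = (20452 + 2*68*124) + 13299 = (20452 + 16864) + 13299 = 37316 + 13299 = 50615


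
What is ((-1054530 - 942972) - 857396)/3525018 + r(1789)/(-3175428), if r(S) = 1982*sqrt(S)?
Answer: -1427449/1762509 - 991*sqrt(1789)/1587714 ≈ -0.83630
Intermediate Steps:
((-1054530 - 942972) - 857396)/3525018 + r(1789)/(-3175428) = ((-1054530 - 942972) - 857396)/3525018 + (1982*sqrt(1789))/(-3175428) = (-1997502 - 857396)*(1/3525018) + (1982*sqrt(1789))*(-1/3175428) = -2854898*1/3525018 - 991*sqrt(1789)/1587714 = -1427449/1762509 - 991*sqrt(1789)/1587714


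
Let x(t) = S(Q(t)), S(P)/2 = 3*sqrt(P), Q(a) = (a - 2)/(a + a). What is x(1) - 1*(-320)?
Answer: 320 + 3*I*sqrt(2) ≈ 320.0 + 4.2426*I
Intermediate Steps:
Q(a) = (-2 + a)/(2*a) (Q(a) = (-2 + a)/((2*a)) = (-2 + a)*(1/(2*a)) = (-2 + a)/(2*a))
S(P) = 6*sqrt(P) (S(P) = 2*(3*sqrt(P)) = 6*sqrt(P))
x(t) = 3*sqrt(2)*sqrt((-2 + t)/t) (x(t) = 6*sqrt((-2 + t)/(2*t)) = 6*(sqrt(2)*sqrt((-2 + t)/t)/2) = 3*sqrt(2)*sqrt((-2 + t)/t))
x(1) - 1*(-320) = 3*sqrt(2)*sqrt((-2 + 1)/1) - 1*(-320) = 3*sqrt(2)*sqrt(1*(-1)) + 320 = 3*sqrt(2)*sqrt(-1) + 320 = 3*sqrt(2)*I + 320 = 3*I*sqrt(2) + 320 = 320 + 3*I*sqrt(2)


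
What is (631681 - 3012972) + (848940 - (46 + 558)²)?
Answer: -1897167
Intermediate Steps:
(631681 - 3012972) + (848940 - (46 + 558)²) = -2381291 + (848940 - 1*604²) = -2381291 + (848940 - 1*364816) = -2381291 + (848940 - 364816) = -2381291 + 484124 = -1897167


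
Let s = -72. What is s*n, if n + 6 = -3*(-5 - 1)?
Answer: -864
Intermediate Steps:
n = 12 (n = -6 - 3*(-5 - 1) = -6 - 3*(-6) = -6 + 18 = 12)
s*n = -72*12 = -864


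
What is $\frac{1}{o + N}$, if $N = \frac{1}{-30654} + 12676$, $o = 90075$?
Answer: $\frac{30654}{3149729153} \approx 9.7323 \cdot 10^{-6}$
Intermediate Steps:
$N = \frac{388570103}{30654}$ ($N = - \frac{1}{30654} + 12676 = \frac{388570103}{30654} \approx 12676.0$)
$\frac{1}{o + N} = \frac{1}{90075 + \frac{388570103}{30654}} = \frac{1}{\frac{3149729153}{30654}} = \frac{30654}{3149729153}$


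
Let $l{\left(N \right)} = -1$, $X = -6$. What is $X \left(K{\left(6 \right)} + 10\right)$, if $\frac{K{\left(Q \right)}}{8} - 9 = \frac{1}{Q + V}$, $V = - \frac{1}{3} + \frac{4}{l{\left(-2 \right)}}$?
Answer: $- \frac{2604}{5} \approx -520.8$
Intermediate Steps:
$V = - \frac{13}{3}$ ($V = - \frac{1}{3} + \frac{4}{-1} = \left(-1\right) \frac{1}{3} + 4 \left(-1\right) = - \frac{1}{3} - 4 = - \frac{13}{3} \approx -4.3333$)
$K{\left(Q \right)} = 72 + \frac{8}{- \frac{13}{3} + Q}$ ($K{\left(Q \right)} = 72 + \frac{8}{Q - \frac{13}{3}} = 72 + \frac{8}{- \frac{13}{3} + Q}$)
$X \left(K{\left(6 \right)} + 10\right) = - 6 \left(\frac{24 \left(-38 + 9 \cdot 6\right)}{-13 + 3 \cdot 6} + 10\right) = - 6 \left(\frac{24 \left(-38 + 54\right)}{-13 + 18} + 10\right) = - 6 \left(24 \cdot \frac{1}{5} \cdot 16 + 10\right) = - 6 \left(\frac{384}{5} + 10\right) = \left(-6\right) \frac{434}{5} = - \frac{2604}{5}$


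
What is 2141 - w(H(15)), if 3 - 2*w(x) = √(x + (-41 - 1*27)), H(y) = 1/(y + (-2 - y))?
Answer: 4279/2 + I*√274/4 ≈ 2139.5 + 4.1382*I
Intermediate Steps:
H(y) = -½ (H(y) = 1/(-2) = -½)
w(x) = 3/2 - √(-68 + x)/2 (w(x) = 3/2 - √(x + (-41 - 1*27))/2 = 3/2 - √(x + (-41 - 27))/2 = 3/2 - √(x - 68)/2 = 3/2 - √(-68 + x)/2)
2141 - w(H(15)) = 2141 - (3/2 - √(-68 - ½)/2) = 2141 - (3/2 - I*√274/4) = 2141 + (-3/2 + I*√274/4) = 4279/2 + I*√274/4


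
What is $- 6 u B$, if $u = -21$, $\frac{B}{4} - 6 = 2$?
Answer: $4032$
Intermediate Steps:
$B = 32$ ($B = 24 + 4 \cdot 2 = 24 + 8 = 32$)
$- 6 u B = \left(-6\right) \left(-21\right) 32 = 126 \cdot 32 = 4032$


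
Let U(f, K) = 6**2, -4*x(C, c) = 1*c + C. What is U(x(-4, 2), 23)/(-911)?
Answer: -36/911 ≈ -0.039517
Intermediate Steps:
x(C, c) = -C/4 - c/4 (x(C, c) = -(1*c + C)/4 = -(c + C)/4 = -(C + c)/4 = -C/4 - c/4)
U(f, K) = 36
U(x(-4, 2), 23)/(-911) = 36/(-911) = 36*(-1/911) = -36/911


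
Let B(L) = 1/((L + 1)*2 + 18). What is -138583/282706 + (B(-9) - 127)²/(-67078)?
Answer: -2512691375/3447882376 ≈ -0.72876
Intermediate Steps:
B(L) = 1/(20 + 2*L) (B(L) = 1/((1 + L)*2 + 18) = 1/((2 + 2*L) + 18) = 1/(20 + 2*L))
-138583/282706 + (B(-9) - 127)²/(-67078) = -138583/282706 + (1/(2*(10 - 9)) - 127)²/(-67078) = -138583*1/282706 + ((½)/1 - 127)²*(-1/67078) = -138583/282706 + ((½)*1 - 127)²*(-1/67078) = -138583/282706 + (½ - 127)²*(-1/67078) = -138583/282706 + (-253/2)²*(-1/67078) = -138583/282706 + (64009/4)*(-1/67078) = -138583/282706 - 5819/24392 = -2512691375/3447882376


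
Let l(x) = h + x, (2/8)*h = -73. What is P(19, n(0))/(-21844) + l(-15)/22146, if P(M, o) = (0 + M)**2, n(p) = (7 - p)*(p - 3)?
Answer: -7350407/241878612 ≈ -0.030389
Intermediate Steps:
h = -292 (h = 4*(-73) = -292)
l(x) = -292 + x
n(p) = (-3 + p)*(7 - p) (n(p) = (7 - p)*(-3 + p) = (-3 + p)*(7 - p))
P(M, o) = M**2
P(19, n(0))/(-21844) + l(-15)/22146 = 19**2/(-21844) + (-292 - 15)/22146 = 361*(-1/21844) - 307*1/22146 = -361/21844 - 307/22146 = -7350407/241878612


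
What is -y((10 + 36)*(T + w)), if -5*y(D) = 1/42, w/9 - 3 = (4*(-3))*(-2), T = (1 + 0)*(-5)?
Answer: 1/210 ≈ 0.0047619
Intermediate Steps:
T = -5 (T = 1*(-5) = -5)
w = 243 (w = 27 + 9*((4*(-3))*(-2)) = 27 + 9*(-12*(-2)) = 27 + 9*24 = 27 + 216 = 243)
y(D) = -1/210 (y(D) = -⅕/42 = -⅕*1/42 = -1/210)
-y((10 + 36)*(T + w)) = -1*(-1/210) = 1/210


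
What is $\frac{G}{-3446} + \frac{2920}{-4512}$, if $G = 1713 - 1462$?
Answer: $- \frac{699677}{971772} \approx -0.72$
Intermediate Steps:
$G = 251$
$\frac{G}{-3446} + \frac{2920}{-4512} = \frac{251}{-3446} + \frac{2920}{-4512} = 251 \left(- \frac{1}{3446}\right) + 2920 \left(- \frac{1}{4512}\right) = - \frac{251}{3446} - \frac{365}{564} = - \frac{699677}{971772}$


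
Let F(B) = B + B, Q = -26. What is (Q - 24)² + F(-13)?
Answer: 2474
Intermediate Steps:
F(B) = 2*B
(Q - 24)² + F(-13) = (-26 - 24)² + 2*(-13) = (-50)² - 26 = 2500 - 26 = 2474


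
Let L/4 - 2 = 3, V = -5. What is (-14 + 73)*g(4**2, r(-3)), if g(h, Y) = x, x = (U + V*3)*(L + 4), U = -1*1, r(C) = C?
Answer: -22656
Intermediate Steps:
U = -1
L = 20 (L = 8 + 4*3 = 8 + 12 = 20)
x = -384 (x = (-1 - 5*3)*(20 + 4) = (-1 - 15)*24 = -16*24 = -384)
g(h, Y) = -384
(-14 + 73)*g(4**2, r(-3)) = (-14 + 73)*(-384) = 59*(-384) = -22656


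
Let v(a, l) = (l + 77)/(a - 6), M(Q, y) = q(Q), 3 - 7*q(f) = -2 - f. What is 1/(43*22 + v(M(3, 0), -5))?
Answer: 17/15830 ≈ 0.0010739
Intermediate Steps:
q(f) = 5/7 + f/7 (q(f) = 3/7 - (-2 - f)/7 = 3/7 + (2/7 + f/7) = 5/7 + f/7)
M(Q, y) = 5/7 + Q/7
v(a, l) = (77 + l)/(-6 + a)
1/(43*22 + v(M(3, 0), -5)) = 1/(43*22 + (77 - 5)/(-6 + (5/7 + (⅐)*3))) = 1/(946 + 72/(-6 + (5/7 + 3/7))) = 1/(946 + 72/(-6 + 8/7)) = 1/(946 + 72/(-34/7)) = 1/(946 - 7/34*72) = 1/(946 - 252/17) = 1/(15830/17) = 17/15830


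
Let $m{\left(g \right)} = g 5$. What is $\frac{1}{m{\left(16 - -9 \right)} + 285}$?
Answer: $\frac{1}{410} \approx 0.002439$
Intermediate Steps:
$m{\left(g \right)} = 5 g$
$\frac{1}{m{\left(16 - -9 \right)} + 285} = \frac{1}{5 \left(16 - -9\right) + 285} = \frac{1}{5 \left(16 + 9\right) + 285} = \frac{1}{5 \cdot 25 + 285} = \frac{1}{125 + 285} = \frac{1}{410}$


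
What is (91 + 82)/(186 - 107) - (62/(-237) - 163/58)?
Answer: 72329/13746 ≈ 5.2618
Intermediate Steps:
(91 + 82)/(186 - 107) - (62/(-237) - 163/58) = 173/79 - (62*(-1/237) - 163*1/58) = 173*(1/79) - (-62/237 - 163/58) = 173/79 - 1*(-42227/13746) = 173/79 + 42227/13746 = 72329/13746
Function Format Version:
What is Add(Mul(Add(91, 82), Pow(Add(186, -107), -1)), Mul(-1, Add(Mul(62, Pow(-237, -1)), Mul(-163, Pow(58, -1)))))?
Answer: Rational(72329, 13746) ≈ 5.2618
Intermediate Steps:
Add(Mul(Add(91, 82), Pow(Add(186, -107), -1)), Mul(-1, Add(Mul(62, Pow(-237, -1)), Mul(-163, Pow(58, -1))))) = Add(Mul(173, Pow(79, -1)), Mul(-1, Add(Mul(62, Rational(-1, 237)), Mul(-163, Rational(1, 58))))) = Add(Mul(173, Rational(1, 79)), Mul(-1, Add(Rational(-62, 237), Rational(-163, 58)))) = Add(Rational(173, 79), Mul(-1, Rational(-42227, 13746))) = Add(Rational(173, 79), Rational(42227, 13746)) = Rational(72329, 13746)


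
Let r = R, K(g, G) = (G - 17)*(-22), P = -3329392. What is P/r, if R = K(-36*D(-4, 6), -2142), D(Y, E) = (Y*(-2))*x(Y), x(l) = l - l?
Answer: -151336/2159 ≈ -70.095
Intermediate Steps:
x(l) = 0
D(Y, E) = 0 (D(Y, E) = (Y*(-2))*0 = -2*Y*0 = 0)
K(g, G) = 374 - 22*G (K(g, G) = (-17 + G)*(-22) = 374 - 22*G)
R = 47498 (R = 374 - 22*(-2142) = 374 + 47124 = 47498)
r = 47498
P/r = -3329392/47498 = -3329392*1/47498 = -151336/2159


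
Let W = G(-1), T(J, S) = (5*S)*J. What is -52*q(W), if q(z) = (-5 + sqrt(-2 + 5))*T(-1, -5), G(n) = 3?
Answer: 6500 - 1300*sqrt(3) ≈ 4248.3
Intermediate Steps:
T(J, S) = 5*J*S
W = 3
q(z) = -125 + 25*sqrt(3) (q(z) = (-5 + sqrt(-2 + 5))*(5*(-1)*(-5)) = (-5 + sqrt(3))*25 = -125 + 25*sqrt(3))
-52*q(W) = -52*(-125 + 25*sqrt(3)) = 6500 - 1300*sqrt(3)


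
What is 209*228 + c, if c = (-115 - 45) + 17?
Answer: 47509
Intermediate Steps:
c = -143 (c = -160 + 17 = -143)
209*228 + c = 209*228 - 143 = 47652 - 143 = 47509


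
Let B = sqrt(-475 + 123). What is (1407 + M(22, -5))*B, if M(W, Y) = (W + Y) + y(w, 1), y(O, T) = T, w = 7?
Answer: 5700*I*sqrt(22) ≈ 26735.0*I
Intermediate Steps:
M(W, Y) = 1 + W + Y (M(W, Y) = (W + Y) + 1 = 1 + W + Y)
B = 4*I*sqrt(22) (B = sqrt(-352) = 4*I*sqrt(22) ≈ 18.762*I)
(1407 + M(22, -5))*B = (1407 + (1 + 22 - 5))*(4*I*sqrt(22)) = (1407 + 18)*(4*I*sqrt(22)) = 1425*(4*I*sqrt(22)) = 5700*I*sqrt(22)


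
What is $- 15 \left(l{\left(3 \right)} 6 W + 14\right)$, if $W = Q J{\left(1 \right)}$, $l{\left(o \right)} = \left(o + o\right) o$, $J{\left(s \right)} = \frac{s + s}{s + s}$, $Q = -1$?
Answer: $1410$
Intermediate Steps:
$J{\left(s \right)} = 1$ ($J{\left(s \right)} = \frac{2 s}{2 s} = 2 s \frac{1}{2 s} = 1$)
$l{\left(o \right)} = 2 o^{2}$ ($l{\left(o \right)} = 2 o o = 2 o^{2}$)
$W = -1$ ($W = \left(-1\right) 1 = -1$)
$- 15 \left(l{\left(3 \right)} 6 W + 14\right) = - 15 \left(2 \cdot 3^{2} \cdot 6 \left(-1\right) + 14\right) = - 15 \left(2 \cdot 9 \cdot 6 \left(-1\right) + 14\right) = - 15 \left(18 \cdot 6 \left(-1\right) + 14\right) = - 15 \left(108 \left(-1\right) + 14\right) = - 15 \left(-108 + 14\right) = \left(-15\right) \left(-94\right) = 1410$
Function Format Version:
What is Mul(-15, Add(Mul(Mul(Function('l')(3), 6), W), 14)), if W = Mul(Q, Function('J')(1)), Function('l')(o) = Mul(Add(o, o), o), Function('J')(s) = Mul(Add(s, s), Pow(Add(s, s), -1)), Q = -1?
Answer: 1410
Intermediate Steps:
Function('J')(s) = 1 (Function('J')(s) = Mul(Mul(2, s), Pow(Mul(2, s), -1)) = Mul(Mul(2, s), Mul(Rational(1, 2), Pow(s, -1))) = 1)
Function('l')(o) = Mul(2, Pow(o, 2)) (Function('l')(o) = Mul(Mul(2, o), o) = Mul(2, Pow(o, 2)))
W = -1 (W = Mul(-1, 1) = -1)
Mul(-15, Add(Mul(Mul(Function('l')(3), 6), W), 14)) = Mul(-15, Add(Mul(Mul(Mul(2, Pow(3, 2)), 6), -1), 14)) = Mul(-15, Add(Mul(Mul(Mul(2, 9), 6), -1), 14)) = Mul(-15, Add(Mul(Mul(18, 6), -1), 14)) = Mul(-15, Add(Mul(108, -1), 14)) = Mul(-15, Add(-108, 14)) = Mul(-15, -94) = 1410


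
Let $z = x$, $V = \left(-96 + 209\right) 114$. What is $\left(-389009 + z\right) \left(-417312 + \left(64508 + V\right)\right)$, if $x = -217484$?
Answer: $206160313546$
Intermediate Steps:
$V = 12882$ ($V = 113 \cdot 114 = 12882$)
$z = -217484$
$\left(-389009 + z\right) \left(-417312 + \left(64508 + V\right)\right) = \left(-389009 - 217484\right) \left(-417312 + \left(64508 + 12882\right)\right) = - 606493 \left(-417312 + 77390\right) = \left(-606493\right) \left(-339922\right) = 206160313546$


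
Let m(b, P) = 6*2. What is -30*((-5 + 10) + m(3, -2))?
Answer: -510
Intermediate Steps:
m(b, P) = 12
-30*((-5 + 10) + m(3, -2)) = -30*((-5 + 10) + 12) = -30*(5 + 12) = -30*17 = -510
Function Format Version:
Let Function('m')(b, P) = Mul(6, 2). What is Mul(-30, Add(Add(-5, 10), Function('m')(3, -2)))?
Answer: -510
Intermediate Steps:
Function('m')(b, P) = 12
Mul(-30, Add(Add(-5, 10), Function('m')(3, -2))) = Mul(-30, Add(Add(-5, 10), 12)) = Mul(-30, Add(5, 12)) = Mul(-30, 17) = -510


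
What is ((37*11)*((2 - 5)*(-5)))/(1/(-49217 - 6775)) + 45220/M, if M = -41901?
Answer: -14323067480380/41901 ≈ -3.4183e+8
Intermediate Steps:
((37*11)*((2 - 5)*(-5)))/(1/(-49217 - 6775)) + 45220/M = ((37*11)*((2 - 5)*(-5)))/(1/(-49217 - 6775)) + 45220/(-41901) = (407*(-3*(-5)))/(1/(-55992)) + 45220*(-1/41901) = (407*15)/(-1/55992) - 45220/41901 = 6105*(-55992) - 45220/41901 = -341831160 - 45220/41901 = -14323067480380/41901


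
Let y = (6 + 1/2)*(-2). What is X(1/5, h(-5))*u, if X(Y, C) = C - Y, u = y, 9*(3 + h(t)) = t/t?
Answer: 1807/45 ≈ 40.156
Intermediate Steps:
h(t) = -26/9 (h(t) = -3 + (t/t)/9 = -3 + (⅑)*1 = -3 + ⅑ = -26/9)
y = -13 (y = (6 + ½)*(-2) = (13/2)*(-2) = -13)
u = -13
X(1/5, h(-5))*u = (-26/9 - 1/5)*(-13) = (-26/9 - 1*⅕)*(-13) = (-26/9 - ⅕)*(-13) = -139/45*(-13) = 1807/45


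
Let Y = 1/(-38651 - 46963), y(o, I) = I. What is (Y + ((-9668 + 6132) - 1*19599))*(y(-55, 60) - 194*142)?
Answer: 27222464421904/42807 ≈ 6.3593e+8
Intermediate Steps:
Y = -1/85614 (Y = 1/(-85614) = -1/85614 ≈ -1.1680e-5)
(Y + ((-9668 + 6132) - 1*19599))*(y(-55, 60) - 194*142) = (-1/85614 + ((-9668 + 6132) - 1*19599))*(60 - 194*142) = (-1/85614 + (-3536 - 19599))*(60 - 27548) = (-1/85614 - 23135)*(-27488) = -1980679891/85614*(-27488) = 27222464421904/42807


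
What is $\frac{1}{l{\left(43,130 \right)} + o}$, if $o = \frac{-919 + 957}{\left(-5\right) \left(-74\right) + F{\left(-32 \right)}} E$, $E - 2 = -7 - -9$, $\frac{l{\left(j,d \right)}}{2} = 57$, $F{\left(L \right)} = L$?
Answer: $\frac{169}{19342} \approx 0.0087375$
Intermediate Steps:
$l{\left(j,d \right)} = 114$ ($l{\left(j,d \right)} = 2 \cdot 57 = 114$)
$E = 4$ ($E = 2 - -2 = 2 + \left(-7 + 9\right) = 2 + 2 = 4$)
$o = \frac{76}{169}$ ($o = \frac{-919 + 957}{\left(-5\right) \left(-74\right) - 32} \cdot 4 = \frac{38}{370 - 32} \cdot 4 = \frac{38}{338} \cdot 4 = 38 \cdot \frac{1}{338} \cdot 4 = \frac{19}{169} \cdot 4 = \frac{76}{169} \approx 0.4497$)
$\frac{1}{l{\left(43,130 \right)} + o} = \frac{1}{114 + \frac{76}{169}} = \frac{1}{\frac{19342}{169}} = \frac{169}{19342}$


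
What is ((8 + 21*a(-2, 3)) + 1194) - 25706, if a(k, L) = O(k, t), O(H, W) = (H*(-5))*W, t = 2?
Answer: -24084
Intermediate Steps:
O(H, W) = -5*H*W (O(H, W) = (-5*H)*W = -5*H*W)
a(k, L) = -10*k (a(k, L) = -5*k*2 = -10*k)
((8 + 21*a(-2, 3)) + 1194) - 25706 = ((8 + 21*(-10*(-2))) + 1194) - 25706 = ((8 + 21*20) + 1194) - 25706 = ((8 + 420) + 1194) - 25706 = (428 + 1194) - 25706 = 1622 - 25706 = -24084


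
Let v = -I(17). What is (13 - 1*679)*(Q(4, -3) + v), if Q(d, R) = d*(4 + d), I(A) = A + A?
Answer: 1332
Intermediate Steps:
I(A) = 2*A
v = -34 (v = -2*17 = -1*34 = -34)
(13 - 1*679)*(Q(4, -3) + v) = (13 - 1*679)*(4*(4 + 4) - 34) = (13 - 679)*(4*8 - 34) = -666*(32 - 34) = -666*(-2) = 1332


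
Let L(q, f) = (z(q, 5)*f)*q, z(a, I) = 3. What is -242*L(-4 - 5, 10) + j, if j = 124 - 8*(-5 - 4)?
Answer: 65536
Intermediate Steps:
L(q, f) = 3*f*q (L(q, f) = (3*f)*q = 3*f*q)
j = 196 (j = 124 - 8*(-9) = 124 - 1*(-72) = 124 + 72 = 196)
-242*L(-4 - 5, 10) + j = -726*10*(-4 - 5) + 196 = -726*10*(-9) + 196 = -242*(-270) + 196 = 65340 + 196 = 65536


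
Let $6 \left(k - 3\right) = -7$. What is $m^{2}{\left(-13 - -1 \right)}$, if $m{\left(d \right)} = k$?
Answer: $\frac{121}{36} \approx 3.3611$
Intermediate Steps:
$k = \frac{11}{6}$ ($k = 3 + \frac{1}{6} \left(-7\right) = 3 - \frac{7}{6} = \frac{11}{6} \approx 1.8333$)
$m{\left(d \right)} = \frac{11}{6}$
$m^{2}{\left(-13 - -1 \right)} = \left(\frac{11}{6}\right)^{2} = \frac{121}{36}$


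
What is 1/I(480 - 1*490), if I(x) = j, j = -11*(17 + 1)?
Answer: -1/198 ≈ -0.0050505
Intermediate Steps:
j = -198 (j = -11*18 = -198)
I(x) = -198
1/I(480 - 1*490) = 1/(-198) = -1/198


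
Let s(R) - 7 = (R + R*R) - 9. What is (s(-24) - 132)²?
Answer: 174724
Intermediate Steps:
s(R) = -2 + R + R² (s(R) = 7 + ((R + R*R) - 9) = 7 + ((R + R²) - 9) = 7 + (-9 + R + R²) = -2 + R + R²)
(s(-24) - 132)² = ((-2 - 24 + (-24)²) - 132)² = ((-2 - 24 + 576) - 132)² = (550 - 132)² = 418² = 174724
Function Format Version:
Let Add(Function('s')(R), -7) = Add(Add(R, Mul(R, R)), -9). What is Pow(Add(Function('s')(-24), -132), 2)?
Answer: 174724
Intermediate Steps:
Function('s')(R) = Add(-2, R, Pow(R, 2)) (Function('s')(R) = Add(7, Add(Add(R, Mul(R, R)), -9)) = Add(7, Add(Add(R, Pow(R, 2)), -9)) = Add(7, Add(-9, R, Pow(R, 2))) = Add(-2, R, Pow(R, 2)))
Pow(Add(Function('s')(-24), -132), 2) = Pow(Add(Add(-2, -24, Pow(-24, 2)), -132), 2) = Pow(Add(Add(-2, -24, 576), -132), 2) = Pow(Add(550, -132), 2) = Pow(418, 2) = 174724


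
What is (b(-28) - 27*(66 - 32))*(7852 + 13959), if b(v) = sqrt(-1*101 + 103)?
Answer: -20022498 + 21811*sqrt(2) ≈ -1.9992e+7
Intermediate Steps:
b(v) = sqrt(2) (b(v) = sqrt(-101 + 103) = sqrt(2))
(b(-28) - 27*(66 - 32))*(7852 + 13959) = (sqrt(2) - 27*(66 - 32))*(7852 + 13959) = (sqrt(2) - 27*34)*21811 = (sqrt(2) - 918)*21811 = (-918 + sqrt(2))*21811 = -20022498 + 21811*sqrt(2)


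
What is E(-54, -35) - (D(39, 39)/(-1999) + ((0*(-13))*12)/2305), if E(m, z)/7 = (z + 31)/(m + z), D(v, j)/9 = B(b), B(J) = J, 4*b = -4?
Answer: 55171/177911 ≈ 0.31010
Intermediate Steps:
b = -1 (b = (¼)*(-4) = -1)
D(v, j) = -9 (D(v, j) = 9*(-1) = -9)
E(m, z) = 7*(31 + z)/(m + z) (E(m, z) = 7*((z + 31)/(m + z)) = 7*((31 + z)/(m + z)) = 7*(31 + z)/(m + z))
E(-54, -35) - (D(39, 39)/(-1999) + ((0*(-13))*12)/2305) = 7*(31 - 35)/(-54 - 35) - (-9/(-1999) + ((0*(-13))*12)/2305) = 7*(-4)/(-89) - (-9*(-1/1999) + (0*12)*(1/2305)) = 7*(-1/89)*(-4) - (9/1999 + 0*(1/2305)) = 28/89 - (9/1999 + 0) = 28/89 - 1*9/1999 = 28/89 - 9/1999 = 55171/177911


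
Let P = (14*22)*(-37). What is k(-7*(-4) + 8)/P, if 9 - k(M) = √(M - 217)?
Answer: -9/11396 + I*√181/11396 ≈ -0.00078975 + 0.0011806*I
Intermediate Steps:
k(M) = 9 - √(-217 + M) (k(M) = 9 - √(M - 217) = 9 - √(-217 + M))
P = -11396 (P = 308*(-37) = -11396)
k(-7*(-4) + 8)/P = (9 - √(-217 + (-7*(-4) + 8)))/(-11396) = (9 - √(-217 + (28 + 8)))*(-1/11396) = (9 - √(-217 + 36))*(-1/11396) = (9 - √(-181))*(-1/11396) = (9 - I*√181)*(-1/11396) = -9/11396 + I*√181/11396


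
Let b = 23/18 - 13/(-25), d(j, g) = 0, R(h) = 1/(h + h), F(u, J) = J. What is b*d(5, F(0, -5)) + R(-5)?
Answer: -1/10 ≈ -0.10000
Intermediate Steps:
R(h) = 1/(2*h)
b = 809/450 (b = 23*(1/18) - 13*(-1/25) = 23/18 + 13/25 = 809/450 ≈ 1.7978)
b*d(5, F(0, -5)) + R(-5) = (809/450)*0 + (1/2)/(-5) = 0 + (1/2)*(-1/5) = 0 - 1/10 = -1/10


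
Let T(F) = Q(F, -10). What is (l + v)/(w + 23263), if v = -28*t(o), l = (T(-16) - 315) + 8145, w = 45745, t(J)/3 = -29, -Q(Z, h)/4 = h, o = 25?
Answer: 5153/34504 ≈ 0.14934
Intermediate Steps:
Q(Z, h) = -4*h
t(J) = -87 (t(J) = 3*(-29) = -87)
T(F) = 40 (T(F) = -4*(-10) = 40)
l = 7870 (l = (40 - 315) + 8145 = -275 + 8145 = 7870)
v = 2436 (v = -28*(-87) = 2436)
(l + v)/(w + 23263) = (7870 + 2436)/(45745 + 23263) = 10306/69008 = 10306*(1/69008) = 5153/34504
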